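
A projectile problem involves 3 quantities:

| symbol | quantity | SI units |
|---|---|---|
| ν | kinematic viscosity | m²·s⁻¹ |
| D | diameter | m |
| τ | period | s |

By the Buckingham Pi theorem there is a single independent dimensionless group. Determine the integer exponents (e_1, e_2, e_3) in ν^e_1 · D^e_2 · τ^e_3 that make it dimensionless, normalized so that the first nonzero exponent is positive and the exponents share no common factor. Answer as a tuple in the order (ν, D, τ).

L: e_1·(2) + e_2·(1) + e_3·(0) = 0
T: e_1·(-1) + e_2·(0) + e_3·(1) = 0
Solving this homogeneous linear system for the smallest-integer solution (first nonzero entry positive) gives (1, -2, 1).

(1, -2, 1)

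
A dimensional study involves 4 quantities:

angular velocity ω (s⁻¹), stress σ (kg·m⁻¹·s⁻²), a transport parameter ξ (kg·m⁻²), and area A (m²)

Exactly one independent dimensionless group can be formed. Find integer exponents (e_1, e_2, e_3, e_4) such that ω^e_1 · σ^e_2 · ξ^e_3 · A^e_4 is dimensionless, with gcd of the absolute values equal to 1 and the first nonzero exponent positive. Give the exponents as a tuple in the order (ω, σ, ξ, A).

M: e_1·(0) + e_2·(1) + e_3·(1) + e_4·(0) = 0
L: e_1·(0) + e_2·(-1) + e_3·(-2) + e_4·(2) = 0
T: e_1·(-1) + e_2·(-2) + e_3·(0) + e_4·(0) = 0
Solving this homogeneous linear system for the smallest-integer solution (first nonzero entry positive) gives (4, -2, 2, 1).

(4, -2, 2, 1)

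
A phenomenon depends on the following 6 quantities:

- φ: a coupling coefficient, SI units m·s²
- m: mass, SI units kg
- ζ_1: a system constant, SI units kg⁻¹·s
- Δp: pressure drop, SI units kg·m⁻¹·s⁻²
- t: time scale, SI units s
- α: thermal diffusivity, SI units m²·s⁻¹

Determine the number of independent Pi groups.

3

There are 6 variables and 3 base dimensions (M, L, T).
The dimension matrix has rank 3.
Independent dimensionless groups: 6 − 3 = 3.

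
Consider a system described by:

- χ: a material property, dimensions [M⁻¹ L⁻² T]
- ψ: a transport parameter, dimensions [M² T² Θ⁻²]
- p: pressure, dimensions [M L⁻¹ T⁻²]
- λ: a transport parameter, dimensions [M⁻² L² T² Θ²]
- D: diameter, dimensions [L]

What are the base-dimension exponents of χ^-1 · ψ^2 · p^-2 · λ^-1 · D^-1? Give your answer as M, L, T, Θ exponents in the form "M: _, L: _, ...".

Collect each base-dimension exponent across the product:
  M: −(-1) + 2·(2) − 2·(1) − (-2) − (0) = 5
  L: −(-2) + 2·(0) − 2·(-1) − (2) − (1) = 1
  T: −(1) + 2·(2) − 2·(-2) − (2) − (0) = 5
  Θ: −(0) + 2·(-2) − 2·(0) − (2) − (0) = -6
So the dimensions are [M⁵ L T⁵ Θ⁻⁶].

M: 5, L: 1, T: 5, Θ: -6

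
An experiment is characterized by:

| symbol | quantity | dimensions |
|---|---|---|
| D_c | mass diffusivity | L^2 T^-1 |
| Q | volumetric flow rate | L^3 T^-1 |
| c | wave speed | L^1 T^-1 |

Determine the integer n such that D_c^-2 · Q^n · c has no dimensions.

1

Balance the L exponent: (3)·n from Q, plus −2·(2) + (1) = -3 from the rest, must sum to zero.
3n − 3 = 0, so n = 1.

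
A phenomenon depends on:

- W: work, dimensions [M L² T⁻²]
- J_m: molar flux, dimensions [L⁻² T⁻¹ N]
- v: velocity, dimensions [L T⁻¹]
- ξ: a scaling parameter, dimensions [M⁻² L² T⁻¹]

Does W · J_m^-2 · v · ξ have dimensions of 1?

Sum the exponent of each base dimension across the product:
  M: [W]_M − 2·[J_m]_M + [v]_M + [ξ]_M = (1) − 2·(0) + (0) + (-2) = -1
  L: [W]_L − 2·[J_m]_L + [v]_L + [ξ]_L = (2) − 2·(-2) + (1) + (2) = 9
  T: [W]_T − 2·[J_m]_T + [v]_T + [ξ]_T = (-2) − 2·(-1) + (-1) + (-1) = -2
  N: [W]_N − 2·[J_m]_N + [v]_N + [ξ]_N = (0) − 2·(1) + (0) + (0) = -2
Net dimensions [M⁻¹ L⁹ T⁻² N⁻²] ≠ [1] — not dimensionless.

no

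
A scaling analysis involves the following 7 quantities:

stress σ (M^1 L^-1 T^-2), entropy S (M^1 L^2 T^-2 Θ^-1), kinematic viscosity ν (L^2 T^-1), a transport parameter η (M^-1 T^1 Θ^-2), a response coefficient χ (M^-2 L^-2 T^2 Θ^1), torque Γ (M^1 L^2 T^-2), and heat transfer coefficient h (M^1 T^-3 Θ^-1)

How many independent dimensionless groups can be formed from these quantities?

There are 7 variables and 4 base dimensions (M, L, T, Θ).
The dimension matrix has rank 4.
Independent dimensionless groups: 7 − 4 = 3.

3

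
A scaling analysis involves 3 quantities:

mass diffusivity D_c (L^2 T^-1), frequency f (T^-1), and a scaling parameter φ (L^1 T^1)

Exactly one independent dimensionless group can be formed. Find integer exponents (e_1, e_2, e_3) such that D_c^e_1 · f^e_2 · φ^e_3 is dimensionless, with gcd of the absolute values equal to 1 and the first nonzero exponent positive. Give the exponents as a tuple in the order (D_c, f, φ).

(1, -3, -2)

L: e_1·(2) + e_2·(0) + e_3·(1) = 0
T: e_1·(-1) + e_2·(-1) + e_3·(1) = 0
Solving this homogeneous linear system for the smallest-integer solution (first nonzero entry positive) gives (1, -3, -2).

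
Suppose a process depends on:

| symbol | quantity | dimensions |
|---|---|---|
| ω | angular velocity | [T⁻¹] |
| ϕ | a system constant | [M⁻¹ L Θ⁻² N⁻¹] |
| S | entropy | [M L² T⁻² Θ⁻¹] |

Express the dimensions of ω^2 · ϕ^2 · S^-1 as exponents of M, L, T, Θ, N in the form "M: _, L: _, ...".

M: -3, L: 0, T: 0, Θ: -3, N: -2

Collect each base-dimension exponent across the product:
  M: 2·(0) + 2·(-1) − (1) = -3
  L: 2·(0) + 2·(1) − (2) = 0
  T: 2·(-1) + 2·(0) − (-2) = 0
  Θ: 2·(0) + 2·(-2) − (-1) = -3
  N: 2·(0) + 2·(-1) − (0) = -2
So the dimensions are [M⁻³ Θ⁻³ N⁻²].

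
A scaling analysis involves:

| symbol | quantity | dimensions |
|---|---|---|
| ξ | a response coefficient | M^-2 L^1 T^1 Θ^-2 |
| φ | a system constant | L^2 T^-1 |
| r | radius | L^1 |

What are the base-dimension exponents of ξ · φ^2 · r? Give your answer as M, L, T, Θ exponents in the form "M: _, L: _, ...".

M: -2, L: 6, T: -1, Θ: -2

Collect each base-dimension exponent across the product:
  M: (-2) + 2·(0) + (0) = -2
  L: (1) + 2·(2) + (1) = 6
  T: (1) + 2·(-1) + (0) = -1
  Θ: (-2) + 2·(0) + (0) = -2
So the dimensions are [M⁻² L⁶ T⁻¹ Θ⁻²].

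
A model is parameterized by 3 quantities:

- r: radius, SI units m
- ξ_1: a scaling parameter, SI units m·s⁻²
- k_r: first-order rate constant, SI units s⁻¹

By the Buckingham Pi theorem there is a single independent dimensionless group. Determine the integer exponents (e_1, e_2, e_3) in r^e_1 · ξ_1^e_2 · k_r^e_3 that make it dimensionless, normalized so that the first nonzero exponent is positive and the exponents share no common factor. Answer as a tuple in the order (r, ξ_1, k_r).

(1, -1, 2)

L: e_1·(1) + e_2·(1) + e_3·(0) = 0
T: e_1·(0) + e_2·(-2) + e_3·(-1) = 0
Solving this homogeneous linear system for the smallest-integer solution (first nonzero entry positive) gives (1, -1, 2).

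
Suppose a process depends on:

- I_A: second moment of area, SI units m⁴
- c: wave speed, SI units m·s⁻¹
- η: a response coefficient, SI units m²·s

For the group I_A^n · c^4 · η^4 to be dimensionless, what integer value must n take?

Balance the L exponent: (4)·n from I_A, plus 4·(1) + 4·(2) = 12 from the rest, must sum to zero.
4n + 12 = 0, so n = -3.

-3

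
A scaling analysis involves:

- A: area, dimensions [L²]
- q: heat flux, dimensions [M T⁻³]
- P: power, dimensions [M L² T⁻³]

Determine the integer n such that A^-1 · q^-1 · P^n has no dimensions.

Balance the M exponent: (1)·n from P, plus −(0) − (1) = -1 from the rest, must sum to zero.
n − 1 = 0, so n = 1.

1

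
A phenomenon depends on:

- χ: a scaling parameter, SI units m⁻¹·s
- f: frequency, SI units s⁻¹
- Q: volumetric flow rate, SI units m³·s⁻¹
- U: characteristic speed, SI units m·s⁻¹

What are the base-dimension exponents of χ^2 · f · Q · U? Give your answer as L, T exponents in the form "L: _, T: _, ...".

Collect each base-dimension exponent across the product:
  L: 2·(-1) + (0) + (3) + (1) = 2
  T: 2·(1) + (-1) + (-1) + (-1) = -1
So the dimensions are [L² T⁻¹].

L: 2, T: -1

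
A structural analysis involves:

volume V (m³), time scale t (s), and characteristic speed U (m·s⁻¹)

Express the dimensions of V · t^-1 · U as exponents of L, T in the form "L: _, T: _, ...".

L: 4, T: -2

Collect each base-dimension exponent across the product:
  L: (3) − (0) + (1) = 4
  T: (0) − (1) + (-1) = -2
So the dimensions are [L⁴ T⁻²].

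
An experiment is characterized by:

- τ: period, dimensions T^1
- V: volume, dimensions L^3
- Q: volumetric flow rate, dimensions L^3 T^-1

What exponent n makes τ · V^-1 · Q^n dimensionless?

Balance the L exponent: (3)·n from Q, plus (0) − (3) = -3 from the rest, must sum to zero.
3n − 3 = 0, so n = 1.

1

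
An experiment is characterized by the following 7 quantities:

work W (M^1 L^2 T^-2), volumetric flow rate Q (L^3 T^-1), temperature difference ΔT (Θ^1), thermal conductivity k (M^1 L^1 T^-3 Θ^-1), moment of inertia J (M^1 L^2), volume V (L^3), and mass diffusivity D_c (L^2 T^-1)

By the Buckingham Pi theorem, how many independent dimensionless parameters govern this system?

There are 7 variables and 4 base dimensions (M, L, T, Θ).
The dimension matrix has rank 4.
Independent dimensionless groups: 7 − 4 = 3.

3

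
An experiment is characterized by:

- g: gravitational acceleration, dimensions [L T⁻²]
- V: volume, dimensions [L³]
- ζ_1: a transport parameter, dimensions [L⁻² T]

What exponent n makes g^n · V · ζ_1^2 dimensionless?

Balance the L exponent: (1)·n from g, plus (3) + 2·(-2) = -1 from the rest, must sum to zero.
n − 1 = 0, so n = 1.

1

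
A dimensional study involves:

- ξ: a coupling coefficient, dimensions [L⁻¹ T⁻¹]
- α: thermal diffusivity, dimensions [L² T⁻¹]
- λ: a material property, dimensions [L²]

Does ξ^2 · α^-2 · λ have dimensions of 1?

no

Sum the exponent of each base dimension across the product:
  L: 2·[ξ]_L − 2·[α]_L + [λ]_L = 2·(-1) − 2·(2) + (2) = -4
  T: 2·[ξ]_T − 2·[α]_T + [λ]_T = 2·(-1) − 2·(-1) + (0) = 0
Net dimensions [L⁻⁴] ≠ [1] — not dimensionless.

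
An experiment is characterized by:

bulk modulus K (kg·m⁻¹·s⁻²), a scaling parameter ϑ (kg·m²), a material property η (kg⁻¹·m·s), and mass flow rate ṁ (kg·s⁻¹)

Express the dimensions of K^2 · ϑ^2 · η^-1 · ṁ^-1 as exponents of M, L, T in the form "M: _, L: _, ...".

M: 4, L: 1, T: -4

Collect each base-dimension exponent across the product:
  M: 2·(1) + 2·(1) − (-1) − (1) = 4
  L: 2·(-1) + 2·(2) − (1) − (0) = 1
  T: 2·(-2) + 2·(0) − (1) − (-1) = -4
So the dimensions are [M⁴ L T⁻⁴].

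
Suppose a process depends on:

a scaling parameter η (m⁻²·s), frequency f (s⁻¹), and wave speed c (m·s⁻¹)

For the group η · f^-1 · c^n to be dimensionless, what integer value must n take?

2

Balance the L exponent: (1)·n from c, plus (-2) − (0) = -2 from the rest, must sum to zero.
n − 2 = 0, so n = 2.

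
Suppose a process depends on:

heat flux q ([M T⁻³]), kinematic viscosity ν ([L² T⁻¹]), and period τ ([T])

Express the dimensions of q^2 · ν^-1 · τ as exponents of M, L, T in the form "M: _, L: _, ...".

Collect each base-dimension exponent across the product:
  M: 2·(1) − (0) + (0) = 2
  L: 2·(0) − (2) + (0) = -2
  T: 2·(-3) − (-1) + (1) = -4
So the dimensions are [M² L⁻² T⁻⁴].

M: 2, L: -2, T: -4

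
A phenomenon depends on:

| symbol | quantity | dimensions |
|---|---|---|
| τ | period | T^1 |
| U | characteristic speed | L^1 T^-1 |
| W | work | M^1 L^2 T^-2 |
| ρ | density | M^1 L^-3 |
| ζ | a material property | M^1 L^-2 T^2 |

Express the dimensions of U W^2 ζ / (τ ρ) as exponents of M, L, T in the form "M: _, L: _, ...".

M: 2, L: 6, T: -4

Collect each base-dimension exponent across the product:
  M: −(0) + (0) + 2·(1) − (1) + (1) = 2
  L: −(0) + (1) + 2·(2) − (-3) + (-2) = 6
  T: −(1) + (-1) + 2·(-2) − (0) + (2) = -4
So the dimensions are [M² L⁶ T⁻⁴].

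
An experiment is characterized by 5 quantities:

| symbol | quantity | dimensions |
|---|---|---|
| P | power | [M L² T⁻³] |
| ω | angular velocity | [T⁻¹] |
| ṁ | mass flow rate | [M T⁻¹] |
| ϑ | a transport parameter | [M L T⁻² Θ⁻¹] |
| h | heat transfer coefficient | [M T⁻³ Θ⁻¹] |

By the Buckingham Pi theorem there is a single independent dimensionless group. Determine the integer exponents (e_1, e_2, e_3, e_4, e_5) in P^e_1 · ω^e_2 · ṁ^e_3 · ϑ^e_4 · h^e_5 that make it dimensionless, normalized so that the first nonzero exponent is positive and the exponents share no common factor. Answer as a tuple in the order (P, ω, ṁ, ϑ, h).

M: e_1·(1) + e_2·(0) + e_3·(1) + e_4·(1) + e_5·(1) = 0
L: e_1·(2) + e_2·(0) + e_3·(0) + e_4·(1) + e_5·(0) = 0
T: e_1·(-3) + e_2·(-1) + e_3·(-1) + e_4·(-2) + e_5·(-3) = 0
Θ: e_1·(0) + e_2·(0) + e_3·(0) + e_4·(-1) + e_5·(-1) = 0
Solving this homogeneous linear system for the smallest-integer solution (first nonzero entry positive) gives (1, -4, -1, -2, 2).

(1, -4, -1, -2, 2)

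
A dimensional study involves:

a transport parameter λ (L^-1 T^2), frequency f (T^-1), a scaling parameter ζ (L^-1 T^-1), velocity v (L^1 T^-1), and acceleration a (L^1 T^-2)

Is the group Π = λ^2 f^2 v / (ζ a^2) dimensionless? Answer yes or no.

Sum the exponent of each base dimension across the product:
  L: 2·[λ]_L + 2·[f]_L − [ζ]_L + [v]_L − 2·[a]_L = 2·(-1) + 2·(0) − (-1) + (1) − 2·(1) = -2
  T: 2·[λ]_T + 2·[f]_T − [ζ]_T + [v]_T − 2·[a]_T = 2·(2) + 2·(-1) − (-1) + (-1) − 2·(-2) = 6
Net dimensions [L⁻² T⁶] ≠ [1] — not dimensionless.

no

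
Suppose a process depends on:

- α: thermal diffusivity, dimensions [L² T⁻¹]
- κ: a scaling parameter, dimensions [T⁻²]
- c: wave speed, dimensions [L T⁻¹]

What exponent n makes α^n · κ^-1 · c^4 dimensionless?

Balance the L exponent: (2)·n from α, plus −(0) + 4·(1) = 4 from the rest, must sum to zero.
2n + 4 = 0, so n = -2.

-2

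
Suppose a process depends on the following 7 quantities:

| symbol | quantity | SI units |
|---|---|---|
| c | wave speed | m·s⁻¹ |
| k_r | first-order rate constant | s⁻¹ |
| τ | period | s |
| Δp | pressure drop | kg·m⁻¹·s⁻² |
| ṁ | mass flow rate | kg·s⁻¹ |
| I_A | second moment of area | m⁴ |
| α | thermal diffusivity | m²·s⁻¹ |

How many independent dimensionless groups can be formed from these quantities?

4

There are 7 variables and 3 base dimensions (M, L, T).
The dimension matrix has rank 3.
Independent dimensionless groups: 7 − 3 = 4.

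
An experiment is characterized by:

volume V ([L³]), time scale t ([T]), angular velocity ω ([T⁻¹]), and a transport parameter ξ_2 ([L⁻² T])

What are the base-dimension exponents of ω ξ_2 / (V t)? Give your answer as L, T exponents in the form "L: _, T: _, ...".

L: -5, T: -1

Collect each base-dimension exponent across the product:
  L: −(3) − (0) + (0) + (-2) = -5
  T: −(0) − (1) + (-1) + (1) = -1
So the dimensions are [L⁻⁵ T⁻¹].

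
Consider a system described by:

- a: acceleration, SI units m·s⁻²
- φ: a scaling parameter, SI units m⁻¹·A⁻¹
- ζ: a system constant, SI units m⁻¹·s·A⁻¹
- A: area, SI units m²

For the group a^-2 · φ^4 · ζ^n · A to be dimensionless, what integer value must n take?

Balance the L exponent: (-1)·n from ζ, plus −2·(1) + 4·(-1) + (2) = -4 from the rest, must sum to zero.
−n − 4 = 0, so n = -4.

-4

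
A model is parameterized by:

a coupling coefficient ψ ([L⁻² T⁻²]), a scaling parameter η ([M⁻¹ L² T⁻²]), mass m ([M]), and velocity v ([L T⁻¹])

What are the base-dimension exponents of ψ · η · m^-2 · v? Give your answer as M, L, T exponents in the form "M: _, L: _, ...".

Collect each base-dimension exponent across the product:
  M: (0) + (-1) − 2·(1) + (0) = -3
  L: (-2) + (2) − 2·(0) + (1) = 1
  T: (-2) + (-2) − 2·(0) + (-1) = -5
So the dimensions are [M⁻³ L T⁻⁵].

M: -3, L: 1, T: -5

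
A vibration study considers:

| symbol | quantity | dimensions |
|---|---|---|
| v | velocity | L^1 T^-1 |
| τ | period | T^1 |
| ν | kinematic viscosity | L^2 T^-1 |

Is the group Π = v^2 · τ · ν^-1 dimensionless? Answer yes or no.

yes

Sum the exponent of each base dimension across the product:
  M: 2·[v]_M + [τ]_M − [ν]_M = 2·(0) + (0) − (0) = 0
  L: 2·[v]_L + [τ]_L − [ν]_L = 2·(1) + (0) − (2) = 0
  T: 2·[v]_T + [τ]_T − [ν]_T = 2·(-1) + (1) − (-1) = 0
All base exponents vanish — dimensionless.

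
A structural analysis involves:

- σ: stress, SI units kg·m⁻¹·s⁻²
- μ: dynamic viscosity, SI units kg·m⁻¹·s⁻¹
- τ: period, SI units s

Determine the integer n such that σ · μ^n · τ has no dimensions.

Balance the M exponent: (1)·n from μ, plus (1) + (0) = 1 from the rest, must sum to zero.
n + 1 = 0, so n = -1.

-1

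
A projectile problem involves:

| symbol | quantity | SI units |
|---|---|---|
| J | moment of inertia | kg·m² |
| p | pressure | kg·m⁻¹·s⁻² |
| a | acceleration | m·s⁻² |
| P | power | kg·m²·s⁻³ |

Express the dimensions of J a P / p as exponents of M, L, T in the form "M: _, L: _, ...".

M: 1, L: 6, T: -3

Collect each base-dimension exponent across the product:
  M: (1) − (1) + (0) + (1) = 1
  L: (2) − (-1) + (1) + (2) = 6
  T: (0) − (-2) + (-2) + (-3) = -3
So the dimensions are [M L⁶ T⁻³].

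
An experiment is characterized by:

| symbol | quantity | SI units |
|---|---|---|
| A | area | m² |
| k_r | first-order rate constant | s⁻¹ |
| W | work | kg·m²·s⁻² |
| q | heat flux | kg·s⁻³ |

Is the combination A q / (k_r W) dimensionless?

yes

Sum the exponent of each base dimension across the product:
  M: [A]_M − [k_r]_M − [W]_M + [q]_M = (0) − (0) − (1) + (1) = 0
  L: [A]_L − [k_r]_L − [W]_L + [q]_L = (2) − (0) − (2) + (0) = 0
  T: [A]_T − [k_r]_T − [W]_T + [q]_T = (0) − (-1) − (-2) + (-3) = 0
All base exponents vanish — dimensionless.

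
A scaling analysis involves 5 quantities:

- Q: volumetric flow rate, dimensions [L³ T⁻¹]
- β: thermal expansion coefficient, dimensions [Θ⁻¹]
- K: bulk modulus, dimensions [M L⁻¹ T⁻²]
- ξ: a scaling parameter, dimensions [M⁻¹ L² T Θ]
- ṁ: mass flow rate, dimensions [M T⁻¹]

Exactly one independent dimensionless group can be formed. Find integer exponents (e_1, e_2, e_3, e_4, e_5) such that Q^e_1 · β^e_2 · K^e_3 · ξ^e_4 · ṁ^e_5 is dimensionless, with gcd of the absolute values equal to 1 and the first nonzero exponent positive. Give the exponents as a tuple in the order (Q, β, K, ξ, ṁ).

(1, -2, -1, -2, -1)

M: e_1·(0) + e_2·(0) + e_3·(1) + e_4·(-1) + e_5·(1) = 0
L: e_1·(3) + e_2·(0) + e_3·(-1) + e_4·(2) + e_5·(0) = 0
T: e_1·(-1) + e_2·(0) + e_3·(-2) + e_4·(1) + e_5·(-1) = 0
Θ: e_1·(0) + e_2·(-1) + e_3·(0) + e_4·(1) + e_5·(0) = 0
Solving this homogeneous linear system for the smallest-integer solution (first nonzero entry positive) gives (1, -2, -1, -2, -1).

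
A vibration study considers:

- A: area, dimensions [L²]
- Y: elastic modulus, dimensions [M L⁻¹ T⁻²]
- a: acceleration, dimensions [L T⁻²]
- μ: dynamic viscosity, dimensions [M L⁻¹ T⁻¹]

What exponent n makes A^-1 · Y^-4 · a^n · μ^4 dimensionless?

Balance the L exponent: (1)·n from a, plus −(2) − 4·(-1) + 4·(-1) = -2 from the rest, must sum to zero.
n − 2 = 0, so n = 2.

2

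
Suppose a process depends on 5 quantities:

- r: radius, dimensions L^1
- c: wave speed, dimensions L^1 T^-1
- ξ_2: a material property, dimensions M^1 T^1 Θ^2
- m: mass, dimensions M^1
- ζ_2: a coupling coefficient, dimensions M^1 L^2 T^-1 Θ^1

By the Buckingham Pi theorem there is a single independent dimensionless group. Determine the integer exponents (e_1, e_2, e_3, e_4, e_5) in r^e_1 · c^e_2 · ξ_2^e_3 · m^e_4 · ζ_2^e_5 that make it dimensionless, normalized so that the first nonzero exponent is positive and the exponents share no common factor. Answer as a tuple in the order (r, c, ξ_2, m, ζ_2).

M: e_1·(0) + e_2·(0) + e_3·(1) + e_4·(1) + e_5·(1) = 0
L: e_1·(1) + e_2·(1) + e_3·(0) + e_4·(0) + e_5·(2) = 0
T: e_1·(0) + e_2·(-1) + e_3·(1) + e_4·(0) + e_5·(-1) = 0
Θ: e_1·(0) + e_2·(0) + e_3·(2) + e_4·(0) + e_5·(1) = 0
Solving this homogeneous linear system for the smallest-integer solution (first nonzero entry positive) gives (1, 3, 1, 1, -2).

(1, 3, 1, 1, -2)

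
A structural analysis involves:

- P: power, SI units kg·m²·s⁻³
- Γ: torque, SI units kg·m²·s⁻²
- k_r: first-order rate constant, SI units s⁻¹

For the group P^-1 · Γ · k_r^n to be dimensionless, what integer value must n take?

1

Balance the T exponent: (-1)·n from k_r, plus −(-3) + (-2) = 1 from the rest, must sum to zero.
−n + 1 = 0, so n = 1.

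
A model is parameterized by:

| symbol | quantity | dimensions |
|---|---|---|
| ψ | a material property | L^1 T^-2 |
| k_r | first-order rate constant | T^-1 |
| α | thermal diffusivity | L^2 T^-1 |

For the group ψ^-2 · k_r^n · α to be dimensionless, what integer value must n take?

Balance the T exponent: (-1)·n from k_r, plus −2·(-2) + (-1) = 3 from the rest, must sum to zero.
−n + 3 = 0, so n = 3.

3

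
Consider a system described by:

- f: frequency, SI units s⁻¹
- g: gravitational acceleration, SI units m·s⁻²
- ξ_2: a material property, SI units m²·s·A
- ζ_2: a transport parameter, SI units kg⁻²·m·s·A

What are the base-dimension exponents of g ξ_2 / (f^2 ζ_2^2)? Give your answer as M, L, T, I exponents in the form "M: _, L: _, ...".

Collect each base-dimension exponent across the product:
  M: −2·(0) + (0) + (0) − 2·(-2) = 4
  L: −2·(0) + (1) + (2) − 2·(1) = 1
  T: −2·(-1) + (-2) + (1) − 2·(1) = -1
  I: −2·(0) + (0) + (1) − 2·(1) = -1
So the dimensions are [M⁴ L T⁻¹ I⁻¹].

M: 4, L: 1, T: -1, I: -1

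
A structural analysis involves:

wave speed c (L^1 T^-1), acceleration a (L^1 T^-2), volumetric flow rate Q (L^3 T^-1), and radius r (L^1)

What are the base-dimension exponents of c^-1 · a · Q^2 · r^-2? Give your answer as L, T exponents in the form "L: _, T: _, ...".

L: 4, T: -3

Collect each base-dimension exponent across the product:
  L: −(1) + (1) + 2·(3) − 2·(1) = 4
  T: −(-1) + (-2) + 2·(-1) − 2·(0) = -3
So the dimensions are [L⁴ T⁻³].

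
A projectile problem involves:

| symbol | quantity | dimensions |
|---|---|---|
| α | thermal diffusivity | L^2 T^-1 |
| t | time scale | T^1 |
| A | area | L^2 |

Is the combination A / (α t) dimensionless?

Sum the exponent of each base dimension across the product:
  L: −[α]_L − [t]_L + [A]_L = −(2) − (0) + (2) = 0
  T: −[α]_T − [t]_T + [A]_T = −(-1) − (1) + (0) = 0
All base exponents vanish — dimensionless.

yes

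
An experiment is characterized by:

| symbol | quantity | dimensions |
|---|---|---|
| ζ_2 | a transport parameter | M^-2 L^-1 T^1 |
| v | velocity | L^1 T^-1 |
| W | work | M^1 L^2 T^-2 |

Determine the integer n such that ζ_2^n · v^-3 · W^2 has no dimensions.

1

Balance the M exponent: (-2)·n from ζ_2, plus −3·(0) + 2·(1) = 2 from the rest, must sum to zero.
-2n + 2 = 0, so n = 1.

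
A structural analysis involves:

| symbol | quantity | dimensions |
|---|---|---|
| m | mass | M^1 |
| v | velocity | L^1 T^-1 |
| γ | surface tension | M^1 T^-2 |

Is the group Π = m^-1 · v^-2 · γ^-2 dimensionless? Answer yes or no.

Sum the exponent of each base dimension across the product:
  M: −[m]_M − 2·[v]_M − 2·[γ]_M = −(1) − 2·(0) − 2·(1) = -3
  L: −[m]_L − 2·[v]_L − 2·[γ]_L = −(0) − 2·(1) − 2·(0) = -2
  T: −[m]_T − 2·[v]_T − 2·[γ]_T = −(0) − 2·(-1) − 2·(-2) = 6
Net dimensions [M⁻³ L⁻² T⁶] ≠ [1] — not dimensionless.

no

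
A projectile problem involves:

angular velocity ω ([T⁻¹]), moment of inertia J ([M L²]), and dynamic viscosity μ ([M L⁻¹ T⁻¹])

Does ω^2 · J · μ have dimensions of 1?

no

Sum the exponent of each base dimension across the product:
  M: 2·[ω]_M + [J]_M + [μ]_M = 2·(0) + (1) + (1) = 2
  L: 2·[ω]_L + [J]_L + [μ]_L = 2·(0) + (2) + (-1) = 1
  T: 2·[ω]_T + [J]_T + [μ]_T = 2·(-1) + (0) + (-1) = -3
Net dimensions [M² L T⁻³] ≠ [1] — not dimensionless.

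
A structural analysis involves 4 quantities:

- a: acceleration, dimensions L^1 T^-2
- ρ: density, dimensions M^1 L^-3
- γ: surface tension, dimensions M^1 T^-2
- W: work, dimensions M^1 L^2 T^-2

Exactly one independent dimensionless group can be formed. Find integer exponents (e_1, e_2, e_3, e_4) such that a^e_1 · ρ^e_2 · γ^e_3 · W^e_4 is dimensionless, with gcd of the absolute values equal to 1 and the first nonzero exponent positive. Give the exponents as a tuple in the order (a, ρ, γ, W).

(1, 1, -2, 1)

M: e_1·(0) + e_2·(1) + e_3·(1) + e_4·(1) = 0
L: e_1·(1) + e_2·(-3) + e_3·(0) + e_4·(2) = 0
T: e_1·(-2) + e_2·(0) + e_3·(-2) + e_4·(-2) = 0
Solving this homogeneous linear system for the smallest-integer solution (first nonzero entry positive) gives (1, 1, -2, 1).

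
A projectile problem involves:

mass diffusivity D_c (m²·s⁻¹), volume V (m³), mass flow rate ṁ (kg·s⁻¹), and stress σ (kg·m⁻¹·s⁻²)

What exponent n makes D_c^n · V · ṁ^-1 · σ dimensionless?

Balance the L exponent: (2)·n from D_c, plus (3) − (0) + (-1) = 2 from the rest, must sum to zero.
2n + 2 = 0, so n = -1.

-1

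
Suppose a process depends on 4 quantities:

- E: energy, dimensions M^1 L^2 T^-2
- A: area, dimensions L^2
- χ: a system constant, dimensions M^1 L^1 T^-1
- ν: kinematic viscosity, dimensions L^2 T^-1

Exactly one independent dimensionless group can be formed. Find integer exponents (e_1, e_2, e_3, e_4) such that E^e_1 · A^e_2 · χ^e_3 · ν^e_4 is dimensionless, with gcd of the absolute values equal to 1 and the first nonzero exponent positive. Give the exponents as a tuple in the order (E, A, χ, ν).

M: e_1·(1) + e_2·(0) + e_3·(1) + e_4·(0) = 0
L: e_1·(2) + e_2·(2) + e_3·(1) + e_4·(2) = 0
T: e_1·(-2) + e_2·(0) + e_3·(-1) + e_4·(-1) = 0
Solving this homogeneous linear system for the smallest-integer solution (first nonzero entry positive) gives (2, 1, -2, -2).

(2, 1, -2, -2)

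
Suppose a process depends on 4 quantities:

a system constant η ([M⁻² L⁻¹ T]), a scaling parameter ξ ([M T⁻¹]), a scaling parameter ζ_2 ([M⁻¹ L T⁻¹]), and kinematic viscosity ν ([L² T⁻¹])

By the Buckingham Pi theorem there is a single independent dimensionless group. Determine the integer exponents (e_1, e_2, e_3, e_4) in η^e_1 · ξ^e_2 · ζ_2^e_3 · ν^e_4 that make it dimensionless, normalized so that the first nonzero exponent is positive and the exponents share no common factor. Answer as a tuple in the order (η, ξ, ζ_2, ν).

(1, 1, -1, 1)

M: e_1·(-2) + e_2·(1) + e_3·(-1) + e_4·(0) = 0
L: e_1·(-1) + e_2·(0) + e_3·(1) + e_4·(2) = 0
T: e_1·(1) + e_2·(-1) + e_3·(-1) + e_4·(-1) = 0
Solving this homogeneous linear system for the smallest-integer solution (first nonzero entry positive) gives (1, 1, -1, 1).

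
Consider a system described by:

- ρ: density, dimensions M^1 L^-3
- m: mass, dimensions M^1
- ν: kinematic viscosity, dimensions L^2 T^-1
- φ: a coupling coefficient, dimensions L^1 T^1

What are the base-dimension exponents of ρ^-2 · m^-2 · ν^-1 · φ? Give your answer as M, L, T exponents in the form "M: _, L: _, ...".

M: -4, L: 5, T: 2

Collect each base-dimension exponent across the product:
  M: −2·(1) − 2·(1) − (0) + (0) = -4
  L: −2·(-3) − 2·(0) − (2) + (1) = 5
  T: −2·(0) − 2·(0) − (-1) + (1) = 2
So the dimensions are [M⁻⁴ L⁵ T²].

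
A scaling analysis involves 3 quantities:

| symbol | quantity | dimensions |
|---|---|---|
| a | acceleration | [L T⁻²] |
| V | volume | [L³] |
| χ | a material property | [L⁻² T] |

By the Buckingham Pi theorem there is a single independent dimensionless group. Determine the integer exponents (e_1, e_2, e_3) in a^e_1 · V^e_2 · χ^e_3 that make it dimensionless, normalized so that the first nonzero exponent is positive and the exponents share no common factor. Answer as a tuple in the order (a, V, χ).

L: e_1·(1) + e_2·(3) + e_3·(-2) = 0
T: e_1·(-2) + e_2·(0) + e_3·(1) = 0
Solving this homogeneous linear system for the smallest-integer solution (first nonzero entry positive) gives (1, 1, 2).

(1, 1, 2)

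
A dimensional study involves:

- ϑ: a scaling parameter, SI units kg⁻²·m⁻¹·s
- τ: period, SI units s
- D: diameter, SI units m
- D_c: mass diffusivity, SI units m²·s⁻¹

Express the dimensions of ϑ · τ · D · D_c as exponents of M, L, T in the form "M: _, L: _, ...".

Collect each base-dimension exponent across the product:
  M: (-2) + (0) + (0) + (0) = -2
  L: (-1) + (0) + (1) + (2) = 2
  T: (1) + (1) + (0) + (-1) = 1
So the dimensions are [M⁻² L² T].

M: -2, L: 2, T: 1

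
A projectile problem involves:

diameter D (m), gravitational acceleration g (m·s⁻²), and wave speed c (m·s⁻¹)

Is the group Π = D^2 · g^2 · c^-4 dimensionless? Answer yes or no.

Sum the exponent of each base dimension across the product:
  L: 2·[D]_L + 2·[g]_L − 4·[c]_L = 2·(1) + 2·(1) − 4·(1) = 0
  T: 2·[D]_T + 2·[g]_T − 4·[c]_T = 2·(0) + 2·(-2) − 4·(-1) = 0
All base exponents vanish — dimensionless.

yes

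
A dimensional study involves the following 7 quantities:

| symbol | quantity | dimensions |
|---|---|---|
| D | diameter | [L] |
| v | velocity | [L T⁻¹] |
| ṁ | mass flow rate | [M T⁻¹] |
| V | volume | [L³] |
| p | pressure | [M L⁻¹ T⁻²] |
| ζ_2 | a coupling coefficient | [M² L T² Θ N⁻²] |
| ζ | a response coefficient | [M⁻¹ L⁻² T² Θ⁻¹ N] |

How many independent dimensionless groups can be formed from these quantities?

2

There are 7 variables and 5 base dimensions (M, L, T, Θ, N).
The dimension matrix has rank 5.
Independent dimensionless groups: 7 − 5 = 2.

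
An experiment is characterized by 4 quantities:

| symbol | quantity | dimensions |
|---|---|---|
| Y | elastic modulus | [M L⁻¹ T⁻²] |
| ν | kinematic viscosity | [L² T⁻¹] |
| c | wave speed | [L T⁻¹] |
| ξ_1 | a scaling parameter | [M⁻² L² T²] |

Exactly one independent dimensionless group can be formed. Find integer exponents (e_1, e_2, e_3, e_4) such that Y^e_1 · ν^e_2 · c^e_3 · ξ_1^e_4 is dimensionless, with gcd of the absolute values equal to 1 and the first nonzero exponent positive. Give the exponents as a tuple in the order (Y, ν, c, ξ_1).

M: e_1·(1) + e_2·(0) + e_3·(0) + e_4·(-2) = 0
L: e_1·(-1) + e_2·(2) + e_3·(1) + e_4·(2) = 0
T: e_1·(-2) + e_2·(-1) + e_3·(-1) + e_4·(2) = 0
Solving this homogeneous linear system for the smallest-integer solution (first nonzero entry positive) gives (2, 2, -4, 1).

(2, 2, -4, 1)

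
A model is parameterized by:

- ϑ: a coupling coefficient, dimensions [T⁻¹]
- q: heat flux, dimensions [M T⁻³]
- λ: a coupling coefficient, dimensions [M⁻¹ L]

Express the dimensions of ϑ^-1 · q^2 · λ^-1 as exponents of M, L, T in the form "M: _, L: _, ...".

M: 3, L: -1, T: -5

Collect each base-dimension exponent across the product:
  M: −(0) + 2·(1) − (-1) = 3
  L: −(0) + 2·(0) − (1) = -1
  T: −(-1) + 2·(-3) − (0) = -5
So the dimensions are [M³ L⁻¹ T⁻⁵].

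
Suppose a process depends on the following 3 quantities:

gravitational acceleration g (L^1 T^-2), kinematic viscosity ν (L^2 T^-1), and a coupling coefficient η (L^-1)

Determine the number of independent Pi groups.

1

There are 3 variables and 2 base dimensions (L, T).
The dimension matrix has rank 2.
Independent dimensionless groups: 3 − 2 = 1.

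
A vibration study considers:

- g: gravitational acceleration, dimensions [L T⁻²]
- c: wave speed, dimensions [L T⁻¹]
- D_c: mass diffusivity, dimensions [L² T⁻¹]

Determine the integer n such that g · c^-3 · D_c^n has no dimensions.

1

Balance the L exponent: (2)·n from D_c, plus (1) − 3·(1) = -2 from the rest, must sum to zero.
2n − 2 = 0, so n = 1.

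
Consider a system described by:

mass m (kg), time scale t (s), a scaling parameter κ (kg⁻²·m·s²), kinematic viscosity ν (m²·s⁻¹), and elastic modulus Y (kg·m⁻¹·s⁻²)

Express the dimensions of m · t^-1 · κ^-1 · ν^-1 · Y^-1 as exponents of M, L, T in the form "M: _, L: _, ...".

M: 2, L: -2, T: 0

Collect each base-dimension exponent across the product:
  M: (1) − (0) − (-2) − (0) − (1) = 2
  L: (0) − (0) − (1) − (2) − (-1) = -2
  T: (0) − (1) − (2) − (-1) − (-2) = 0
So the dimensions are [M² L⁻²].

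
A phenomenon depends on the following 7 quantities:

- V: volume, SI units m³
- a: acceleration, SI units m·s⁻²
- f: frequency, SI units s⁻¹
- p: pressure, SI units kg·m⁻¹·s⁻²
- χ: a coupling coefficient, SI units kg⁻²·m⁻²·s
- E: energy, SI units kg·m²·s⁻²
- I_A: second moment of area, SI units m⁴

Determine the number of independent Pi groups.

There are 7 variables and 3 base dimensions (M, L, T).
The dimension matrix has rank 3.
Independent dimensionless groups: 7 − 3 = 4.

4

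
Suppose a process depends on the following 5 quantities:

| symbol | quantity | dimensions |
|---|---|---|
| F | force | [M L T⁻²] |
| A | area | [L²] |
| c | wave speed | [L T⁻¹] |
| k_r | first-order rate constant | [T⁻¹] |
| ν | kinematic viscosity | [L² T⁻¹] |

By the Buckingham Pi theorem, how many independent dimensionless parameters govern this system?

There are 5 variables and 3 base dimensions (M, L, T).
The dimension matrix has rank 3.
Independent dimensionless groups: 5 − 3 = 2.

2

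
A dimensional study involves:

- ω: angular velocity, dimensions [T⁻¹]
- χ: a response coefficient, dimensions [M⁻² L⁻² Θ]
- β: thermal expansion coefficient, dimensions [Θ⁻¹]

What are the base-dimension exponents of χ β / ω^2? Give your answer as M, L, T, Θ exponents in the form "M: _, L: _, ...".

Collect each base-dimension exponent across the product:
  M: −2·(0) + (-2) + (0) = -2
  L: −2·(0) + (-2) + (0) = -2
  T: −2·(-1) + (0) + (0) = 2
  Θ: −2·(0) + (1) + (-1) = 0
So the dimensions are [M⁻² L⁻² T²].

M: -2, L: -2, T: 2, Θ: 0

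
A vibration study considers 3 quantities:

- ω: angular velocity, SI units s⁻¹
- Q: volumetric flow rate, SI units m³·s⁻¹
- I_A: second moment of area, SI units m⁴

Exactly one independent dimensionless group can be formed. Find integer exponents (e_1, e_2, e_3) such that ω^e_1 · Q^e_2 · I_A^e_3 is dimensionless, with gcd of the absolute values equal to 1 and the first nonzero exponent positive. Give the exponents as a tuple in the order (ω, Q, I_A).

L: e_1·(0) + e_2·(3) + e_3·(4) = 0
T: e_1·(-1) + e_2·(-1) + e_3·(0) = 0
Solving this homogeneous linear system for the smallest-integer solution (first nonzero entry positive) gives (4, -4, 3).

(4, -4, 3)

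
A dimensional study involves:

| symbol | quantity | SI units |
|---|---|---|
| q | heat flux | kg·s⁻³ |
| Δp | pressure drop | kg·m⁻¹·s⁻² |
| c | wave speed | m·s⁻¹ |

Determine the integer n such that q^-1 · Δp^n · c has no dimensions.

1

Balance the M exponent: (1)·n from Δp, plus −(1) + (0) = -1 from the rest, must sum to zero.
n − 1 = 0, so n = 1.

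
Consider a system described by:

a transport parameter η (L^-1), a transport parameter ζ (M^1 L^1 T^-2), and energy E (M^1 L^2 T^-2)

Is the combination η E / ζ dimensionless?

Sum the exponent of each base dimension across the product:
  M: [η]_M − [ζ]_M + [E]_M = (0) − (1) + (1) = 0
  L: [η]_L − [ζ]_L + [E]_L = (-1) − (1) + (2) = 0
  T: [η]_T − [ζ]_T + [E]_T = (0) − (-2) + (-2) = 0
All base exponents vanish — dimensionless.

yes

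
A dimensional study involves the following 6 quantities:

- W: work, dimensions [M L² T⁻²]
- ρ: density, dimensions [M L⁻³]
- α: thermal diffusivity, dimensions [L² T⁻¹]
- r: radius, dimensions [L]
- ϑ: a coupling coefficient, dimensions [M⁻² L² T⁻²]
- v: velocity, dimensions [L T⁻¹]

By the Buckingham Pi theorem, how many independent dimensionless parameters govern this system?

3

There are 6 variables and 3 base dimensions (M, L, T).
The dimension matrix has rank 3.
Independent dimensionless groups: 6 − 3 = 3.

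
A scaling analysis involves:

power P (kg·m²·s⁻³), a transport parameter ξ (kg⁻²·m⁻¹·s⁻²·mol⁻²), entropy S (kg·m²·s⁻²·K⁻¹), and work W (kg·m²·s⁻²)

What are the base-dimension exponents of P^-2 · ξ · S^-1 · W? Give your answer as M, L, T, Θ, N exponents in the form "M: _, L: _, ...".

Collect each base-dimension exponent across the product:
  M: −2·(1) + (-2) − (1) + (1) = -4
  L: −2·(2) + (-1) − (2) + (2) = -5
  T: −2·(-3) + (-2) − (-2) + (-2) = 4
  Θ: −2·(0) + (0) − (-1) + (0) = 1
  N: −2·(0) + (-2) − (0) + (0) = -2
So the dimensions are [M⁻⁴ L⁻⁵ T⁴ Θ N⁻²].

M: -4, L: -5, T: 4, Θ: 1, N: -2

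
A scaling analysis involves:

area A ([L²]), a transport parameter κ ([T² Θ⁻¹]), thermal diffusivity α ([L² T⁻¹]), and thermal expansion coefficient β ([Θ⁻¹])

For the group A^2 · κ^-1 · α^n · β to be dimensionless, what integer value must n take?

Balance the L exponent: (2)·n from α, plus 2·(2) − (0) + (0) = 4 from the rest, must sum to zero.
2n + 4 = 0, so n = -2.

-2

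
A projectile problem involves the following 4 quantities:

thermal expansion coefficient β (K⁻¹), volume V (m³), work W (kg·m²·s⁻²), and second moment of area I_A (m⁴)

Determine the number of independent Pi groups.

1

There are 4 variables and 4 base dimensions (M, L, T, Θ).
The dimension matrix has rank 3 (less than 4: the dimension vectors are linearly dependent).
Independent dimensionless groups: 4 − 3 = 1.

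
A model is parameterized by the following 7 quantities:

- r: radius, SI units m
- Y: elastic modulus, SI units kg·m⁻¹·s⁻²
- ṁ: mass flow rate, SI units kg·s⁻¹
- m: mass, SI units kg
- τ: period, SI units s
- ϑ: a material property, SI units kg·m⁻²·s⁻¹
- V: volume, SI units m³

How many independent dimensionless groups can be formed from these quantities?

4

There are 7 variables and 3 base dimensions (M, L, T).
The dimension matrix has rank 3.
Independent dimensionless groups: 7 − 3 = 4.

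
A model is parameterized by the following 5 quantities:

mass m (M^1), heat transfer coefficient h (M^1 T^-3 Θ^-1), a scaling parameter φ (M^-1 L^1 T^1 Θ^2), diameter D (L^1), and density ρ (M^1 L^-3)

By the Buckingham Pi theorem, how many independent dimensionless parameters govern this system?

There are 5 variables and 4 base dimensions (M, L, T, Θ).
The dimension matrix has rank 4.
Independent dimensionless groups: 5 − 4 = 1.

1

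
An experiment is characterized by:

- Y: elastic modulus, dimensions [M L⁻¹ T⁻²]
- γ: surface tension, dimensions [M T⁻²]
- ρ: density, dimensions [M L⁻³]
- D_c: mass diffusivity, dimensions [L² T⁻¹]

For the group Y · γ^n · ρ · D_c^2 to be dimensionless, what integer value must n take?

-2

Balance the M exponent: (1)·n from γ, plus (1) + (1) + 2·(0) = 2 from the rest, must sum to zero.
n + 2 = 0, so n = -2.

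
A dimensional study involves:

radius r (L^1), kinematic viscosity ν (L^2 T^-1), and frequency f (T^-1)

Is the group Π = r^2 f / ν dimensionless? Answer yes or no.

yes

Sum the exponent of each base dimension across the product:
  M: 2·[r]_M − [ν]_M + [f]_M = 2·(0) − (0) + (0) = 0
  L: 2·[r]_L − [ν]_L + [f]_L = 2·(1) − (2) + (0) = 0
  T: 2·[r]_T − [ν]_T + [f]_T = 2·(0) − (-1) + (-1) = 0
All base exponents vanish — dimensionless.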